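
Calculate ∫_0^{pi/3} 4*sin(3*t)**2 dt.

Use the identity sin^2(3*t) = (1 - cos(6*t))/2.
An antiderivative is F(t) = 2*t - sin(6*t)/3.
Then F(pi/3) - F(0) = (2*pi/3) - (0) = 2*pi/3.

2*pi/3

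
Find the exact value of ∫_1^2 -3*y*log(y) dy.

Integrate by parts once (u = ln y, dv = -3*y dy).
An antiderivative is F(y) = -3*y**2*(2*log(y) - 1)/4.
Then F(2) - F(1) = (3 - log(64)) - (3/4) = 9/4 - log(64).

9/4 - log(64)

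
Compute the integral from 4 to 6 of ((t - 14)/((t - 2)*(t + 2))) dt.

log(32/81)

Factor the denominator: t**2 - 4 = (t + 2)(t - 2).
Partial fractions: (t - 14)/((t - 2)*(t + 2)) = 4/(t + 2) - 3/(t - 2).
An antiderivative is F(t) = -3*log(t - 2) + 4*log(t + 2).
Then F(6) - F(4) = (log(64)) - (log(2) + 4*log(3)) = log(32/81).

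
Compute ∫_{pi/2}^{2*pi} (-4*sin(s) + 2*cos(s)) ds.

2

An antiderivative is F(s) = 2*sin(s) + 4*cos(s).
Then F(2*pi) - F(pi/2) = (4) - (2) = 2.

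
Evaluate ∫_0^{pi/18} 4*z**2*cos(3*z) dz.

-4/27 + pi**2/486 + 2*sqrt(3)*pi/81

Integrate by parts twice (u = z^2, dv = 4*cos(3*z) dz).
An antiderivative is F(z) = 4*z**2*sin(3*z)/3 + 8*z*cos(3*z)/9 - 8*sin(3*z)/27.
Then F(pi/18) - F(0) = (-4/27 + pi**2/486 + 2*sqrt(3)*pi/81) - (0) = -4/27 + pi**2/486 + 2*sqrt(3)*pi/81.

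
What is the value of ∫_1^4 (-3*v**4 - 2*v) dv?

-3144/5

By the power rule, an antiderivative is F(v) = -3*v**5/5 - v**2.
Then F(4) - F(1) = (-3152/5) - (-8/5) = -3144/5.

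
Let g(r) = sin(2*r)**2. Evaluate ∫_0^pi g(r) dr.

Use the identity sin^2(2*r) = (1 - cos(4*r))/2.
An antiderivative is F(r) = r/2 - sin(4*r)/8.
Then F(pi) - F(0) = (pi/2) - (0) = pi/2.

pi/2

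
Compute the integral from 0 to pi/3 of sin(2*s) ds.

3/4

An antiderivative is F(s) = -cos(2*s)/2.
Then F(pi/3) - F(0) = (1/4) - (-1/2) = 3/4.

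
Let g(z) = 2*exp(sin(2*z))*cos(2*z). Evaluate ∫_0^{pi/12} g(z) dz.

-1 + exp(1/2)

Let u = sin(2*z), so du = 2*cos(2*z) dz. When z = 0, u = 0; when z = pi/12, u = 1/2.
The integral becomes ∫ exp(u) du from 0 to 1/2, with antiderivative exp(u).
Back in z: F(z) = exp(sin(2*z)).
Then F(pi/12) - F(0) = (exp(1/2)) - (1) = -1 + exp(1/2).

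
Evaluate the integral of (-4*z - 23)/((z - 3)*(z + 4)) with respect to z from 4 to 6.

-5*log(3) - 2*log(2) + log(5)

Factor the denominator: z**2 + z - 12 = (z + 4)(z - 3).
Partial fractions: (-4*z - 23)/((z - 3)*(z + 4)) = 1/(z + 4) - 5/(z - 3).
An antiderivative is F(z) = -5*log(z - 3) + log(z + 4).
Then F(6) - F(4) = (-5*log(3) + log(2) + log(5)) - (log(8)) = -5*log(3) - 2*log(2) + log(5).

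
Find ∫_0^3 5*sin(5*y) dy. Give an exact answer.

1 - cos(15)

Let u = 5*y, so du = 5 dy. When y = 0, u = 0; when y = 3, u = 15.
The integral becomes ∫ sin(u) du from 0 to 15, with antiderivative -cos(u).
Back in y: F(y) = -cos(5*y).
Then F(3) - F(0) = (-cos(15)) - (-1) = 1 - cos(15).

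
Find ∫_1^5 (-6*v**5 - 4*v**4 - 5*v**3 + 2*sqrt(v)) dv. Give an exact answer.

By the power rule, an antiderivative is F(v) = -v**6 - 4*v**5/5 - 5*v**4/4 + 4*v**(3/2)/3.
Then F(5) - F(1) = (-75625/4 + 20*sqrt(5)/3) - (-103/60) = -283568/15 + 20*sqrt(5)/3.

-283568/15 + 20*sqrt(5)/3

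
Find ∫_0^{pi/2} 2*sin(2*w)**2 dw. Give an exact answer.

pi/2

Use the identity sin^2(2*w) = (1 - cos(4*w))/2.
An antiderivative is F(w) = w - sin(4*w)/4.
Then F(pi/2) - F(0) = (pi/2) - (0) = pi/2.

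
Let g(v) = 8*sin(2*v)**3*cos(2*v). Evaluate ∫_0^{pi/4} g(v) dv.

1

Let u = sin(2*v), so du = 2*cos(2*v) dv. When v = 0, u = 0; when v = pi/4, u = 1.
The integral becomes 4·∫ u**3 du from 0 to 1, with antiderivative u**4.
Back in v: F(v) = sin(2*v)**4.
Then F(pi/4) - F(0) = (1) - (0) = 1.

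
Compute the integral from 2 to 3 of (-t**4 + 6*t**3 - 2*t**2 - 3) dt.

By the power rule, an antiderivative is F(t) = -t**5/5 + 3*t**4/2 - 2*t**3/3 - 3*t.
Then F(3) - F(2) = (459/10) - (94/15) = 1189/30.

1189/30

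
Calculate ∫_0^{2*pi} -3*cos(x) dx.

An antiderivative is F(x) = -3*sin(x).
Then F(2*pi) - F(0) = (0) - (0) = 0.

0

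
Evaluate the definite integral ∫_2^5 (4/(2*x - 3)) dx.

An antiderivative is F(x) = 2*log(2*x - 3).
Then F(5) - F(2) = (log(49)) - (0) = log(49).

log(49)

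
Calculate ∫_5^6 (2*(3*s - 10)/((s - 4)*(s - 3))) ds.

log(36)

Factor the denominator: s**2 - 7*s + 12 = (s - 3)(s - 4).
Partial fractions: 2*(3*s - 10)/((s - 4)*(s - 3)) = 2/(s - 3) + 4/(s - 4).
An antiderivative is F(s) = 4*log(s - 4) + 2*log(s - 3).
Then F(6) - F(5) = (2*log(3) + 4*log(2)) - (log(4)) = log(36).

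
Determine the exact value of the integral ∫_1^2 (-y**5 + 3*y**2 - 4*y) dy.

By the power rule, an antiderivative is F(y) = -y**6/6 + y**3 - 2*y**2.
Then F(2) - F(1) = (-32/3) - (-7/6) = -19/2.

-19/2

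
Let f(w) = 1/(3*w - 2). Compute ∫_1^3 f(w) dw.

log(7)/3

An antiderivative is F(w) = log(3*w - 2)/3.
Then F(3) - F(1) = (log(7)/3) - (0) = log(7)/3.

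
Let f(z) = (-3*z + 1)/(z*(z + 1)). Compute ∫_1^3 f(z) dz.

Factor the denominator: z**2 + z = (z + 1)z.
Partial fractions: (-3*z + 1)/(z*(z + 1)) = -4/(z + 1) + 1/z.
An antiderivative is F(z) = log(z) - 4*log(z + 1).
Then F(3) - F(1) = (-8*log(2) + log(3)) - (-log(16)) = log(3/16).

log(3/16)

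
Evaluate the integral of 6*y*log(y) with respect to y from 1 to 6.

Integrate by parts once (u = ln y, dv = 6*y dy).
An antiderivative is F(y) = 3*y**2*(2*log(y) - 1)/2.
Then F(6) - F(1) = (-54 + 108*log(2) + 108*log(3)) - (-3/2) = -105/2 + 108*log(2) + 108*log(3).

-105/2 + 108*log(2) + 108*log(3)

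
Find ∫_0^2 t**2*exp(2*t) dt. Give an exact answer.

-1/4 + 5*exp(4)/4

Integrate by parts twice (u = t^2, dv = exp(2*t) dt).
An antiderivative is F(t) = (2*t**2 - 2*t + 1)*exp(2*t)/4.
Then F(2) - F(0) = (5*exp(4)/4) - (1/4) = -1/4 + 5*exp(4)/4.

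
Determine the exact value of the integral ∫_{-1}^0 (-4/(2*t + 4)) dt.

An antiderivative is F(t) = -2*log(2*t + 4).
Then F(0) - F(-1) = (-log(16)) - (-log(4)) = -log(4).

-log(4)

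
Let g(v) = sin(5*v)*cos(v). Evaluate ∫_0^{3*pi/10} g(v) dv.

Use the identity sin(5*v)cos(v) = [sin(6*v) + sin(4*v)]/2.
An antiderivative is F(v) = -cos(4*v)/8 - cos(6*v)/12.
Then F(3*pi/10) - F(0) = (1/96 + sqrt(5)/96) - (-5/24) = sqrt(5)/96 + 7/32.

sqrt(5)/96 + 7/32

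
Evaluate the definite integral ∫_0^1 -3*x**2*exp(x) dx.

Integrate by parts twice (u = x^2, dv = -3*exp(x) dx).
An antiderivative is F(x) = (-3*x**2 + 6*x - 6)*exp(x).
Then F(1) - F(0) = (-3*E) - (-6) = 6 - 3*E.

6 - 3*E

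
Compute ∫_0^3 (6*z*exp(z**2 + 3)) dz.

-3*(1 - exp(9))*exp(3)

Let u = z**2 + 3, so du = 2*z dz. When z = 0, u = 3; when z = 3, u = 12.
The integral becomes 3·∫ exp(u) du from 3 to 12, with antiderivative 3*exp(u).
Back in z: F(z) = 3*exp(z**2 + 3).
Then F(3) - F(0) = (3*exp(12)) - (3*exp(3)) = -3*(1 - exp(9))*exp(3).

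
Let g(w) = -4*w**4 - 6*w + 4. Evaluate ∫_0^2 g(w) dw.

-148/5

By the power rule, an antiderivative is F(w) = -4*w**5/5 - 3*w**2 + 4*w.
Then F(2) - F(0) = (-148/5) - (0) = -148/5.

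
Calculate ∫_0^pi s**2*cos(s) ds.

Integrate by parts twice (u = s^2, dv = cos(s) ds).
An antiderivative is F(s) = s**2*sin(s) + 2*s*cos(s) - 2*sin(s).
Then F(pi) - F(0) = (-2*pi) - (0) = -2*pi.

-2*pi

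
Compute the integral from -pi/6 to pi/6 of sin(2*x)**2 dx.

-sqrt(3)/8 + pi/6

Use the identity sin^2(2*x) = (1 - cos(4*x))/2.
An antiderivative is F(x) = x/2 - sin(4*x)/8.
Then F(pi/6) - F(-pi/6) = (-sqrt(3)/16 + pi/12) - (-pi/12 + sqrt(3)/16) = -sqrt(3)/8 + pi/6.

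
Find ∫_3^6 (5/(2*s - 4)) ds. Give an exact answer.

An antiderivative is F(s) = 5*log(2*s - 4)/2.
Then F(6) - F(3) = (15*log(2)/2) - (5*log(2)/2) = log(32).

log(32)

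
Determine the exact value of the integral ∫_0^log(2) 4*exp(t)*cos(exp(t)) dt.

Let u = exp(t), so du = exp(t) dt. When t = 0, u = 1; when t = log(2), u = 2.
The integral becomes 4·∫ cos(u) du from 1 to 2, with antiderivative 4*sin(u).
Back in t: F(t) = 4*sin(exp(t)).
Then F(log(2)) - F(0) = (4*sin(2)) - (4*sin(1)) = -4*sin(1) + 4*sin(2).

-4*sin(1) + 4*sin(2)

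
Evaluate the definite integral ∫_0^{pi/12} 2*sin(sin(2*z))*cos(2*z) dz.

1 - cos(1/2)

Let u = sin(2*z), so du = 2*cos(2*z) dz. When z = 0, u = 0; when z = pi/12, u = 1/2.
The integral becomes ∫ sin(u) du from 0 to 1/2, with antiderivative -cos(u).
Back in z: F(z) = -cos(sin(2*z)).
Then F(pi/12) - F(0) = (-cos(1/2)) - (-1) = 1 - cos(1/2).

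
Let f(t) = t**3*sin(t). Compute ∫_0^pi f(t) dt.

pi*(-6 + pi**2)

Integrate by parts 3 times (u = t^3, dv = sin(t) dt).
An antiderivative is F(t) = -t**3*cos(t) + 3*t**2*sin(t) + 6*t*cos(t) - 6*sin(t).
Then F(pi) - F(0) = (pi*(-6 + pi**2)) - (0) = pi*(-6 + pi**2).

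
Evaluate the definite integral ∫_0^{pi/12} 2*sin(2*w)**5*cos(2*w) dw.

Let u = sin(2*w), so du = 2*cos(2*w) dw. When w = 0, u = 0; when w = pi/12, u = 1/2.
The integral becomes ∫ u**5 du from 0 to 1/2, with antiderivative u**6/6.
Back in w: F(w) = sin(2*w)**6/6.
Then F(pi/12) - F(0) = (1/384) - (0) = 1/384.

1/384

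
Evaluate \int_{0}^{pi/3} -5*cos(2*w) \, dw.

An antiderivative is F(w) = -5*sin(2*w)/2.
Then F(pi/3) - F(0) = (-5*sqrt(3)/4) - (0) = -5*sqrt(3)/4.

-5*sqrt(3)/4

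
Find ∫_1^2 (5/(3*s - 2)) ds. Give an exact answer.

An antiderivative is F(s) = 5*log(3*s - 2)/3.
Then F(2) - F(1) = (10*log(2)/3) - (0) = 10*log(2)/3.

10*log(2)/3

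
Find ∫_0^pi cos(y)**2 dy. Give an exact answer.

Use the identity cos^2(y) = (1 + cos(2*y))/2.
An antiderivative is F(y) = y/2 + sin(2*y)/4.
Then F(pi) - F(0) = (pi/2) - (0) = pi/2.

pi/2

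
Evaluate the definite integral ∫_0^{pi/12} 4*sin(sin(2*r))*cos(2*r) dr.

Let u = sin(2*r), so du = 2*cos(2*r) dr. When r = 0, u = 0; when r = pi/12, u = 1/2.
The integral becomes 2·∫ sin(u) du from 0 to 1/2, with antiderivative -2*cos(u).
Back in r: F(r) = -2*cos(sin(2*r)).
Then F(pi/12) - F(0) = (-2*cos(1/2)) - (-2) = 2 - 2*cos(1/2).

2 - 2*cos(1/2)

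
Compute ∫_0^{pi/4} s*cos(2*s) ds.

Integrate by parts once (u = s, dv = cos(2*s) ds).
An antiderivative is F(s) = s*sin(2*s)/2 + cos(2*s)/4.
Then F(pi/4) - F(0) = (pi/8) - (1/4) = -1/4 + pi/8.

-1/4 + pi/8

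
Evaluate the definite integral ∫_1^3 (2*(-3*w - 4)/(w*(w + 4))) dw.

-4*log(7) - 2*log(3) + 4*log(5)

Factor the denominator: w**2 + 4*w = (w + 4)w.
Partial fractions: 2*(-3*w - 4)/(w*(w + 4)) = -4/(w + 4) - 2/w.
An antiderivative is F(w) = -2*log(w) - 4*log(w + 4).
Then F(3) - F(1) = (-4*log(7) - 2*log(3)) - (-4*log(5)) = -4*log(7) - 2*log(3) + 4*log(5).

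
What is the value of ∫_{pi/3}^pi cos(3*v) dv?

An antiderivative is F(v) = sin(3*v)/3.
Then F(pi) - F(pi/3) = (0) - (0) = 0.

0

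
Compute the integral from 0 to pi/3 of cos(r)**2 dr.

sqrt(3)/8 + pi/6

Use the identity cos^2(r) = (1 + cos(2*r))/2.
An antiderivative is F(r) = r/2 + sin(2*r)/4.
Then F(pi/3) - F(0) = (sqrt(3)/8 + pi/6) - (0) = sqrt(3)/8 + pi/6.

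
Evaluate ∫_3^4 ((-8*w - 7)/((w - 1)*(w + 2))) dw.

Factor the denominator: w**2 + w - 2 = (w + 2)(w - 1).
Partial fractions: (-8*w - 7)/((w - 1)*(w + 2)) = -3/(w + 2) - 5/(w - 1).
An antiderivative is F(w) = -5*log(w - 1) - 3*log(w + 2).
Then F(4) - F(3) = (-8*log(3) - 3*log(2)) - (-3*log(5) - 5*log(2)) = -8*log(3) + 2*log(2) + 3*log(5).

-8*log(3) + 2*log(2) + 3*log(5)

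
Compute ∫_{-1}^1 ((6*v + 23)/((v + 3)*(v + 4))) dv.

-log(3) + log(5) + 5*log(2)

Factor the denominator: v**2 + 7*v + 12 = (v + 4)(v + 3).
Partial fractions: (6*v + 23)/((v + 3)*(v + 4)) = 1/(v + 4) + 5/(v + 3).
An antiderivative is F(v) = 5*log(v + 3) + log(v + 4).
Then F(1) - F(-1) = (log(5) + 10*log(2)) - (log(96)) = -log(3) + log(5) + 5*log(2).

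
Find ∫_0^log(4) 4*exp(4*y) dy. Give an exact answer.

Let u = exp(y), so du = exp(y) dy. When y = 0, u = 1; when y = log(4), u = 4.
The integral becomes 4·∫ u**3 du from 1 to 4, with antiderivative u**4.
Back in y: F(y) = exp(4*y).
Then F(log(4)) - F(0) = (256) - (1) = 255.

255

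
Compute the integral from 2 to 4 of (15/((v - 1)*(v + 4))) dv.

Factor the denominator: v**2 + 3*v - 4 = (v + 4)(v - 1).
Partial fractions: 15/((v - 1)*(v + 4)) = -3/(v + 4) + 3/(v - 1).
An antiderivative is F(v) = 3*log(v - 1) - 3*log(v + 4).
Then F(4) - F(2) = (-9*log(2) + 3*log(3)) - (-3*log(3) - 3*log(2)) = -6*log(2) + 6*log(3).

-6*log(2) + 6*log(3)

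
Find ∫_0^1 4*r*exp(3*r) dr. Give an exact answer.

4/9 + 8*exp(3)/9

Integrate by parts once (u = r, dv = 4*exp(3*r) dr).
An antiderivative is F(r) = (12*r - 4)*exp(3*r)/9.
Then F(1) - F(0) = (8*exp(3)/9) - (-4/9) = 4/9 + 8*exp(3)/9.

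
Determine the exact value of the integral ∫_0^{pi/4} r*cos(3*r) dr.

Integrate by parts once (u = r, dv = cos(3*r) dr).
An antiderivative is F(r) = r*sin(3*r)/3 + cos(3*r)/9.
Then F(pi/4) - F(0) = (sqrt(2)*(-4 + 3*pi)/72) - (1/9) = -1/9 - sqrt(2)/18 + sqrt(2)*pi/24.

-1/9 - sqrt(2)/18 + sqrt(2)*pi/24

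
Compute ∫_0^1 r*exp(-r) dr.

Integrate by parts once (u = r, dv = exp(-r) dr).
An antiderivative is F(r) = (-r - 1)*exp(-r).
Then F(1) - F(0) = (-2*exp(-1)) - (-1) = 1 - 2*exp(-1).

1 - 2*exp(-1)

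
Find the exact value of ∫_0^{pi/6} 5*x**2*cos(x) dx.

Integrate by parts twice (u = x^2, dv = 5*cos(x) dx).
An antiderivative is F(x) = 5*x**2*sin(x) + 10*x*cos(x) - 10*sin(x).
Then F(pi/6) - F(0) = (-5 + 5*pi**2/72 + 5*sqrt(3)*pi/6) - (0) = -5 + 5*pi**2/72 + 5*sqrt(3)*pi/6.

-5 + 5*pi**2/72 + 5*sqrt(3)*pi/6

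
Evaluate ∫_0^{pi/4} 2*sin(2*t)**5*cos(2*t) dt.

Let u = sin(2*t), so du = 2*cos(2*t) dt. When t = 0, u = 0; when t = pi/4, u = 1.
The integral becomes ∫ u**5 du from 0 to 1, with antiderivative u**6/6.
Back in t: F(t) = sin(2*t)**6/6.
Then F(pi/4) - F(0) = (1/6) - (0) = 1/6.

1/6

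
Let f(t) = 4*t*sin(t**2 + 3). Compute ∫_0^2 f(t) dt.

Let u = t**2 + 3, so du = 2*t dt. When t = 0, u = 3; when t = 2, u = 7.
The integral becomes 2·∫ sin(u) du from 3 to 7, with antiderivative -2*cos(u).
Back in t: F(t) = -2*cos(t**2 + 3).
Then F(2) - F(0) = (-2*cos(7)) - (-2*cos(3)) = 2*cos(3) - 2*cos(7).

2*cos(3) - 2*cos(7)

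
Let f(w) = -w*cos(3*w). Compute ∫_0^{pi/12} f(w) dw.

Integrate by parts once (u = w, dv = -cos(3*w) dw).
An antiderivative is F(w) = -w*sin(3*w)/3 - cos(3*w)/9.
Then F(pi/12) - F(0) = (sqrt(2)*(-4 - pi)/72) - (-1/9) = -sqrt(2)/18 - sqrt(2)*pi/72 + 1/9.

-sqrt(2)/18 - sqrt(2)*pi/72 + 1/9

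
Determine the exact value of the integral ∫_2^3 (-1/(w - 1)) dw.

-log(2)

An antiderivative is F(w) = -log(w - 1).
Then F(3) - F(2) = (-log(2)) - (0) = -log(2).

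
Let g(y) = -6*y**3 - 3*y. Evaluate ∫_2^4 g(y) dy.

By the power rule, an antiderivative is F(y) = -3*y**4/2 - 3*y**2/2.
Then F(4) - F(2) = (-408) - (-30) = -378.

-378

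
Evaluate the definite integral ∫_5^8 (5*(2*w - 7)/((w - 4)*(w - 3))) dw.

5*log(2) + 5*log(5)

Factor the denominator: w**2 - 7*w + 12 = (w - 3)(w - 4).
Partial fractions: 5*(2*w - 7)/((w - 4)*(w - 3)) = 5/(w - 3) + 5/(w - 4).
An antiderivative is F(w) = 5*log(w - 4) + 5*log(w - 3).
Then F(8) - F(5) = (10*log(2) + 5*log(5)) - (log(32)) = 5*log(2) + 5*log(5).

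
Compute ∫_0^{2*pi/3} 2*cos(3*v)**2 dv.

2*pi/3

Use the identity cos^2(3*v) = (1 + cos(6*v))/2.
An antiderivative is F(v) = v + sin(6*v)/6.
Then F(2*pi/3) - F(0) = (2*pi/3) - (0) = 2*pi/3.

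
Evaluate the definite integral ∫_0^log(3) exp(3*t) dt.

26/3

Let u = exp(t), so du = exp(t) dt. When t = 0, u = 1; when t = log(3), u = 3.
The integral becomes ∫ u**2 du from 1 to 3, with antiderivative u**3/3.
Back in t: F(t) = exp(3*t)/3.
Then F(log(3)) - F(0) = (9) - (1/3) = 26/3.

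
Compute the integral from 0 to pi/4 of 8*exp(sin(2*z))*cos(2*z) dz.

-4 + 4*E

Let u = sin(2*z), so du = 2*cos(2*z) dz. When z = 0, u = 0; when z = pi/4, u = 1.
The integral becomes 4·∫ exp(u) du from 0 to 1, with antiderivative 4*exp(u).
Back in z: F(z) = 4*exp(sin(2*z)).
Then F(pi/4) - F(0) = (4*E) - (4) = -4 + 4*E.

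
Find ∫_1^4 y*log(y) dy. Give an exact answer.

Integrate by parts once (u = ln y, dv = y dy).
An antiderivative is F(y) = y**2*(2*log(y) - 1)/4.
Then F(4) - F(1) = (-4 + 16*log(2)) - (-1/4) = -15/4 + 16*log(2).

-15/4 + 16*log(2)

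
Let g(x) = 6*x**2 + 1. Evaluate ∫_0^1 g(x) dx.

3

By the power rule, an antiderivative is F(x) = 2*x**3 + x.
Then F(1) - F(0) = (3) - (0) = 3.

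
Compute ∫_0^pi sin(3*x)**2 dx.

pi/2

Use the identity sin^2(3*x) = (1 - cos(6*x))/2.
An antiderivative is F(x) = x/2 - sin(6*x)/12.
Then F(pi) - F(0) = (pi/2) - (0) = pi/2.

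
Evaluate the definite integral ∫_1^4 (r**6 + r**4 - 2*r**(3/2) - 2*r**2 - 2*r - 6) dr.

85583/35

By the power rule, an antiderivative is F(r) = r**7/7 - 4*r**(5/2)/5 + r**5/5 - 2*r**3/3 - r**2 - 6*r.
Then F(4) - F(1) = (255896/105) - (-853/105) = 85583/35.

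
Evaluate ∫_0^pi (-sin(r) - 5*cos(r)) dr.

-2

An antiderivative is F(r) = -5*sin(r) + cos(r).
Then F(pi) - F(0) = (-1) - (1) = -2.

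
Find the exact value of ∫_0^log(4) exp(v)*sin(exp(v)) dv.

Let u = exp(v), so du = exp(v) dv. When v = 0, u = 1; when v = log(4), u = 4.
The integral becomes ∫ sin(u) du from 1 to 4, with antiderivative -cos(u).
Back in v: F(v) = -cos(exp(v)).
Then F(log(4)) - F(0) = (-cos(4)) - (-cos(1)) = cos(1) - cos(4).

cos(1) - cos(4)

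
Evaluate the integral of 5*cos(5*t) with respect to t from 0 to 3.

Let u = 5*t, so du = 5 dt. When t = 0, u = 0; when t = 3, u = 15.
The integral becomes ∫ cos(u) du from 0 to 15, with antiderivative sin(u).
Back in t: F(t) = sin(5*t).
Then F(3) - F(0) = (sin(15)) - (0) = sin(15).

sin(15)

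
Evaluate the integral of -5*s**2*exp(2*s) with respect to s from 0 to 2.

5/4 - 25*exp(4)/4

Integrate by parts twice (u = s^2, dv = -5*exp(2*s) ds).
An antiderivative is F(s) = (-10*s**2 + 10*s - 5)*exp(2*s)/4.
Then F(2) - F(0) = (-25*exp(4)/4) - (-5/4) = 5/4 - 25*exp(4)/4.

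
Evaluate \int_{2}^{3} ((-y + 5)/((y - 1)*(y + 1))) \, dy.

log(27/16)

Factor the denominator: y**2 - 1 = (y + 1)(y - 1).
Partial fractions: (-y + 5)/((y - 1)*(y + 1)) = -3/(y + 1) + 2/(y - 1).
An antiderivative is F(y) = 2*log(y - 1) - 3*log(y + 1).
Then F(3) - F(2) = (-log(16)) - (-log(27)) = log(27/16).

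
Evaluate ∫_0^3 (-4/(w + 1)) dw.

An antiderivative is F(w) = -4*log(w + 1).
Then F(3) - F(0) = (-8*log(2)) - (0) = -8*log(2).

-8*log(2)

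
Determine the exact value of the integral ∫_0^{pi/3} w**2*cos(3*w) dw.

Integrate by parts twice (u = w^2, dv = cos(3*w) dw).
An antiderivative is F(w) = w**2*sin(3*w)/3 + 2*w*cos(3*w)/9 - 2*sin(3*w)/27.
Then F(pi/3) - F(0) = (-2*pi/27) - (0) = -2*pi/27.

-2*pi/27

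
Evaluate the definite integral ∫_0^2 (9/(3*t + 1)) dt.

3*log(7)

Let u = 3*t + 1, so du = 3 dt. When t = 0, u = 1; when t = 2, u = 7.
The integral becomes 3·∫ 1/u du from 1 to 7, with antiderivative 3*log(u).
Back in t: F(t) = 3*log(3*t + 1).
Then F(2) - F(0) = (3*log(7)) - (0) = 3*log(7).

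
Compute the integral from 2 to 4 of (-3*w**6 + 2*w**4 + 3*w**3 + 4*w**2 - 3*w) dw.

By the power rule, an antiderivative is F(w) = -3*w**7/7 + 2*w**5/5 + 3*w**4/4 + 4*w**3/3 - 3*w**2/2.
Then F(4) - F(2) = (-667672/105) - (-2666/105) = -665006/105.

-665006/105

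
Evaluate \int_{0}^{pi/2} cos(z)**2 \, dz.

pi/4

Use the identity cos^2(z) = (1 + cos(2*z))/2.
An antiderivative is F(z) = z/2 + sin(2*z)/4.
Then F(pi/2) - F(0) = (pi/4) - (0) = pi/4.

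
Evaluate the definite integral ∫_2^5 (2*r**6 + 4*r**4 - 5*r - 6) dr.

1728213/70

By the power rule, an antiderivative is F(r) = 2*r**7/7 + 4*r**5/5 - 5*r**2/2 - 6*r.
Then F(5) - F(2) = (346205/14) - (1406/35) = 1728213/70.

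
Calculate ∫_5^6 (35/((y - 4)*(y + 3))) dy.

Factor the denominator: y**2 - y - 12 = (y + 3)(y - 4).
Partial fractions: 35/((y - 4)*(y + 3)) = -5/(y + 3) + 5/(y - 4).
An antiderivative is F(y) = 5*log(y - 4) - 5*log(y + 3).
Then F(6) - F(5) = (-10*log(3) + 5*log(2)) - (-15*log(2)) = -10*log(3) + 20*log(2).

-10*log(3) + 20*log(2)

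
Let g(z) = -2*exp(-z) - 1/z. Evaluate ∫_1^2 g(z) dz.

An antiderivative is F(z) = -log(z) + 2*exp(-z).
Then F(2) - F(1) = (-log(2) + 2*exp(-2)) - (2*exp(-1)) = -2*exp(-1) - log(2) + 2*exp(-2).

-2*exp(-1) - log(2) + 2*exp(-2)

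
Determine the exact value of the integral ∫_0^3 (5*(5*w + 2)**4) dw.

283965

Let u = 5*w + 2, so du = 5 dw. When w = 0, u = 2; when w = 3, u = 17.
The integral becomes ∫ u**4 du from 2 to 17, with antiderivative u**5/5.
Back in w: F(w) = (5*w + 2)**5/5.
Then F(3) - F(0) = (1419857/5) - (32/5) = 283965.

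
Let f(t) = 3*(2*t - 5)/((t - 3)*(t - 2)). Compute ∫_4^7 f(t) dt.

Factor the denominator: t**2 - 5*t + 6 = (t - 2)(t - 3).
Partial fractions: 3*(2*t - 5)/((t - 3)*(t - 2)) = 3/(t - 2) + 3/(t - 3).
An antiderivative is F(t) = 3*log(t - 3) + 3*log(t - 2).
Then F(7) - F(4) = (6*log(2) + 3*log(5)) - (log(8)) = 3*log(2) + 3*log(5).

3*log(2) + 3*log(5)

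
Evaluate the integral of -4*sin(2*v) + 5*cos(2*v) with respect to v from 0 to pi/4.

An antiderivative is F(v) = 5*sin(2*v)/2 + 2*cos(2*v).
Then F(pi/4) - F(0) = (5/2) - (2) = 1/2.

1/2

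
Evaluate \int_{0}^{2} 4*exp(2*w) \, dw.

An antiderivative is F(w) = 2*exp(2*w).
Then F(2) - F(0) = (2*exp(4)) - (2) = -2 + 2*exp(4).

-2 + 2*exp(4)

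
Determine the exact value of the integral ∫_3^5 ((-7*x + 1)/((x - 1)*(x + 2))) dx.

-5*log(7) - 2*log(2) + 5*log(5)

Factor the denominator: x**2 + x - 2 = (x + 2)(x - 1).
Partial fractions: (-7*x + 1)/((x - 1)*(x + 2)) = -5/(x + 2) - 2/(x - 1).
An antiderivative is F(x) = -2*log(x - 1) - 5*log(x + 2).
Then F(5) - F(3) = (-5*log(7) - 4*log(2)) - (-5*log(5) - 2*log(2)) = -5*log(7) - 2*log(2) + 5*log(5).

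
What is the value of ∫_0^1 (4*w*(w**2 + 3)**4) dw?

Let u = w**2 + 3, so du = 2*w dw. When w = 0, u = 3; when w = 1, u = 4.
The integral becomes 2·∫ u**4 du from 3 to 4, with antiderivative 2*u**5/5.
Back in w: F(w) = 2*(w**2 + 3)**5/5.
Then F(1) - F(0) = (2048/5) - (486/5) = 1562/5.

1562/5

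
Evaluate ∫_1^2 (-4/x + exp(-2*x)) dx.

An antiderivative is F(x) = -4*log(x) - exp(-2*x)/2.
Then F(2) - F(1) = (-4*log(2) - exp(-4)/2) - (-exp(-2)/2) = (-8*exp(4)*log(2) - 1 + exp(2))*exp(-4)/2.

(-8*exp(4)*log(2) - 1 + exp(2))*exp(-4)/2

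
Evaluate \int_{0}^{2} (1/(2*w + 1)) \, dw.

log(5)/2

An antiderivative is F(w) = log(2*w + 1)/2.
Then F(2) - F(0) = (log(5)/2) - (0) = log(5)/2.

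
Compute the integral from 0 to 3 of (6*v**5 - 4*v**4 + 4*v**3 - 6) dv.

By the power rule, an antiderivative is F(v) = v**6 - 4*v**5/5 + v**4 - 6*v.
Then F(3) - F(0) = (2988/5) - (0) = 2988/5.

2988/5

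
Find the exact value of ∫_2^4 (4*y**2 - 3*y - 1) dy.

164/3

By the power rule, an antiderivative is F(y) = 4*y**3/3 - 3*y**2/2 - y.
Then F(4) - F(2) = (172/3) - (8/3) = 164/3.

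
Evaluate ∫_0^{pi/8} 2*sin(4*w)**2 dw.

Use the identity sin^2(4*w) = (1 - cos(8*w))/2.
An antiderivative is F(w) = w - sin(8*w)/8.
Then F(pi/8) - F(0) = (pi/8) - (0) = pi/8.

pi/8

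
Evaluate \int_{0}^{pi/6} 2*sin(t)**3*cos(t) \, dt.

Let u = sin(t), so du = cos(t) dt. When t = 0, u = 0; when t = pi/6, u = 1/2.
The integral becomes 2·∫ u**3 du from 0 to 1/2, with antiderivative u**4/2.
Back in t: F(t) = sin(t)**4/2.
Then F(pi/6) - F(0) = (1/32) - (0) = 1/32.

1/32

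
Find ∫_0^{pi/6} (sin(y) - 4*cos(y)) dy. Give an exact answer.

-1 - sqrt(3)/2

An antiderivative is F(y) = -4*sin(y) - cos(y).
Then F(pi/6) - F(0) = (-2 - sqrt(3)/2) - (-1) = -1 - sqrt(3)/2.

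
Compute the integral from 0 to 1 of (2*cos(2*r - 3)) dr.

Let u = 2*r - 3, so du = 2 dr. When r = 0, u = -3; when r = 1, u = -1.
The integral becomes ∫ cos(u) du from -3 to -1, with antiderivative sin(u).
Back in r: F(r) = sin(2*r - 3).
Then F(1) - F(0) = (-sin(1)) - (-sin(3)) = -sin(1) + sin(3).

-sin(1) + sin(3)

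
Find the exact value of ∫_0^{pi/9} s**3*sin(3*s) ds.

Integrate by parts 3 times (u = s^3, dv = sin(3*s) ds).
An antiderivative is F(s) = -s**3*cos(3*s)/3 + s**2*sin(3*s)/3 + 2*s*cos(3*s)/9 - 2*sin(3*s)/27.
Then F(pi/9) - F(0) = (-sqrt(3)/27 - pi**3/4374 + sqrt(3)*pi**2/486 + pi/81) - (0) = -sqrt(3)/27 - pi**3/4374 + sqrt(3)*pi**2/486 + pi/81.

-sqrt(3)/27 - pi**3/4374 + sqrt(3)*pi**2/486 + pi/81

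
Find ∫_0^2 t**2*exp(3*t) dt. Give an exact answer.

-2/27 + 26*exp(6)/27

Integrate by parts twice (u = t^2, dv = exp(3*t) dt).
An antiderivative is F(t) = (9*t**2 - 6*t + 2)*exp(3*t)/27.
Then F(2) - F(0) = (26*exp(6)/27) - (2/27) = -2/27 + 26*exp(6)/27.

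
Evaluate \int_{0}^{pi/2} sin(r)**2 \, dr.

Use the identity sin^2(r) = (1 - cos(2*r))/2.
An antiderivative is F(r) = r/2 - sin(2*r)/4.
Then F(pi/2) - F(0) = (pi/4) - (0) = pi/4.

pi/4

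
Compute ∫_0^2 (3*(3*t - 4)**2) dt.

24

Let u = 3*t - 4, so du = 3 dt. When t = 0, u = -4; when t = 2, u = 2.
The integral becomes ∫ u**2 du from -4 to 2, with antiderivative u**3/3.
Back in t: F(t) = (3*t - 4)**3/3.
Then F(2) - F(0) = (8/3) - (-64/3) = 24.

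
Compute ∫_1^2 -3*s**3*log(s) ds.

45/16 - 12*log(2)

Integrate by parts once (u = ln s, dv = -3*s**3 ds).
An antiderivative is F(s) = -3*s**4*(4*log(s) - 1)/16.
Then F(2) - F(1) = (3 - 12*log(2)) - (3/16) = 45/16 - 12*log(2).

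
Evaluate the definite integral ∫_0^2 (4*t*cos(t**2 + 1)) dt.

Let u = t**2 + 1, so du = 2*t dt. When t = 0, u = 1; when t = 2, u = 5.
The integral becomes 2·∫ cos(u) du from 1 to 5, with antiderivative 2*sin(u).
Back in t: F(t) = 2*sin(t**2 + 1).
Then F(2) - F(0) = (2*sin(5)) - (2*sin(1)) = 2*sin(5) - 2*sin(1).

2*sin(5) - 2*sin(1)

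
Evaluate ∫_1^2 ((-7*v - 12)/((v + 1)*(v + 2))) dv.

log(2/27)

Factor the denominator: v**2 + 3*v + 2 = (v + 2)(v + 1).
Partial fractions: (-7*v - 12)/((v + 1)*(v + 2)) = -2/(v + 2) - 5/(v + 1).
An antiderivative is F(v) = -5*log(v + 1) - 2*log(v + 2).
Then F(2) - F(1) = (-5*log(3) - 4*log(2)) - (-5*log(2) - 2*log(3)) = log(2/27).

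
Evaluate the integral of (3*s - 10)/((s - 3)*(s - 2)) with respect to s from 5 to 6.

Factor the denominator: s**2 - 5*s + 6 = (s - 2)(s - 3).
Partial fractions: (3*s - 10)/((s - 3)*(s - 2)) = 4/(s - 2) - 1/(s - 3).
An antiderivative is F(s) = -log(s - 3) + 4*log(s - 2).
Then F(6) - F(5) = (-log(3) + 8*log(2)) - (log(81/2)) = -5*log(3) + 9*log(2).

-5*log(3) + 9*log(2)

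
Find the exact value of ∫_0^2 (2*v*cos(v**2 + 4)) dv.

-sin(4) + sin(8)

Let u = v**2 + 4, so du = 2*v dv. When v = 0, u = 4; when v = 2, u = 8.
The integral becomes ∫ cos(u) du from 4 to 8, with antiderivative sin(u).
Back in v: F(v) = sin(v**2 + 4).
Then F(2) - F(0) = (sin(8)) - (sin(4)) = -sin(4) + sin(8).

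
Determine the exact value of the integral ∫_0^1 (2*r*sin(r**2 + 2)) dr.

Let u = r**2 + 2, so du = 2*r dr. When r = 0, u = 2; when r = 1, u = 3.
The integral becomes ∫ sin(u) du from 2 to 3, with antiderivative -cos(u).
Back in r: F(r) = -cos(r**2 + 2).
Then F(1) - F(0) = (-cos(3)) - (-cos(2)) = cos(2) - cos(3).

cos(2) - cos(3)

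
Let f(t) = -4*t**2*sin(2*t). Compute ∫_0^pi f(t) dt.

2*pi**2

Integrate by parts twice (u = t^2, dv = -4*sin(2*t) dt).
An antiderivative is F(t) = 2*t**2*cos(2*t) - 2*t*sin(2*t) - cos(2*t).
Then F(pi) - F(0) = (-1 + 2*pi**2) - (-1) = 2*pi**2.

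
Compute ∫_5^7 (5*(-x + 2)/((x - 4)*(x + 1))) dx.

Factor the denominator: x**2 - 3*x - 4 = (x + 1)(x - 4).
Partial fractions: 5*(-x + 2)/((x - 4)*(x + 1)) = -3/(x + 1) - 2/(x - 4).
An antiderivative is F(x) = -2*log(x - 4) - 3*log(x + 1).
Then F(7) - F(5) = (-9*log(2) - 2*log(3)) - (-3*log(3) - 3*log(2)) = log(3/64).

log(3/64)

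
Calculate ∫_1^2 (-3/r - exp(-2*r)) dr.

(-6*exp(4)*log(2) - exp(2) + 1)*exp(-4)/2

An antiderivative is F(r) = -3*log(r) + exp(-2*r)/2.
Then F(2) - F(1) = (-3*log(2) + exp(-4)/2) - (exp(-2)/2) = (-6*exp(4)*log(2) - exp(2) + 1)*exp(-4)/2.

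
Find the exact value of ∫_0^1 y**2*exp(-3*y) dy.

Integrate by parts twice (u = y^2, dv = exp(-3*y) dy).
An antiderivative is F(y) = (-9*y**2 - 6*y - 2)*exp(-3*y)/27.
Then F(1) - F(0) = (-17*exp(-3)/27) - (-2/27) = 2/27 - 17*exp(-3)/27.

2/27 - 17*exp(-3)/27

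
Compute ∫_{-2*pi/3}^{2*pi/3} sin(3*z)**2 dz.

2*pi/3

Use the identity sin^2(3*z) = (1 - cos(6*z))/2.
An antiderivative is F(z) = z/2 - sin(6*z)/12.
Then F(2*pi/3) - F(-2*pi/3) = (pi/3) - (-pi/3) = 2*pi/3.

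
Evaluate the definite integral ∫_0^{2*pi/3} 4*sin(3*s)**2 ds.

4*pi/3

Use the identity sin^2(3*s) = (1 - cos(6*s))/2.
An antiderivative is F(s) = 2*s - sin(6*s)/3.
Then F(2*pi/3) - F(0) = (4*pi/3) - (0) = 4*pi/3.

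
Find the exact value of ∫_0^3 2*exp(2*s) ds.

Let u = 2*s, so du = 2 ds. When s = 0, u = 0; when s = 3, u = 6.
The integral becomes ∫ exp(u) du from 0 to 6, with antiderivative exp(u).
Back in s: F(s) = exp(2*s).
Then F(3) - F(0) = (exp(6)) - (1) = -1 + exp(6).

-1 + exp(6)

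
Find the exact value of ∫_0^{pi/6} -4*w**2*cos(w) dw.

-2*sqrt(3)*pi/3 - pi**2/18 + 4

Integrate by parts twice (u = w^2, dv = -4*cos(w) dw).
An antiderivative is F(w) = -4*w**2*sin(w) - 8*w*cos(w) + 8*sin(w).
Then F(pi/6) - F(0) = (-2*sqrt(3)*pi/3 - pi**2/18 + 4) - (0) = -2*sqrt(3)*pi/3 - pi**2/18 + 4.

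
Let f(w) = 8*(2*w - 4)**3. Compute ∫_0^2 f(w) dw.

-256

Let u = 2*w - 4, so du = 2 dw. When w = 0, u = -4; when w = 2, u = 0.
The integral becomes 4·∫ u**3 du from -4 to 0, with antiderivative u**4.
Back in w: F(w) = (2*w - 4)**4.
Then F(2) - F(0) = (0) - (256) = -256.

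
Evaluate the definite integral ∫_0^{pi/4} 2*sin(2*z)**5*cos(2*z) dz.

Let u = sin(2*z), so du = 2*cos(2*z) dz. When z = 0, u = 0; when z = pi/4, u = 1.
The integral becomes ∫ u**5 du from 0 to 1, with antiderivative u**6/6.
Back in z: F(z) = sin(2*z)**6/6.
Then F(pi/4) - F(0) = (1/6) - (0) = 1/6.

1/6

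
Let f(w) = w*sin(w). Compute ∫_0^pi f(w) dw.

Integrate by parts once (u = w, dv = sin(w) dw).
An antiderivative is F(w) = -w*cos(w) + sin(w).
Then F(pi) - F(0) = (pi) - (0) = pi.

pi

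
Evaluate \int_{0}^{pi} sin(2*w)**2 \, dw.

pi/2

Use the identity sin^2(2*w) = (1 - cos(4*w))/2.
An antiderivative is F(w) = w/2 - sin(4*w)/8.
Then F(pi) - F(0) = (pi/2) - (0) = pi/2.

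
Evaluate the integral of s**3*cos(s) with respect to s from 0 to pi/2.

Integrate by parts 3 times (u = s^3, dv = cos(s) ds).
An antiderivative is F(s) = s**3*sin(s) + 3*s**2*cos(s) - 6*s*sin(s) - 6*cos(s).
Then F(pi/2) - F(0) = (pi*(-24 + pi**2)/8) - (-6) = -3*pi + pi**3/8 + 6.

-3*pi + pi**3/8 + 6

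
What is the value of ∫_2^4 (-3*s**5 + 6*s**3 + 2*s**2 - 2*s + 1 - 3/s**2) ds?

By the power rule, an antiderivative is F(s) = -s**6/2 + 3*s**4/2 + 2*s**3/3 - s**2 + s + 3/s.
Then F(4) - F(2) = (-19591/12) - (-19/6) = -19553/12.

-19553/12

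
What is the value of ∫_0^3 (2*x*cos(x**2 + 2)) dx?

sin(11) - sin(2)

Let u = x**2 + 2, so du = 2*x dx. When x = 0, u = 2; when x = 3, u = 11.
The integral becomes ∫ cos(u) du from 2 to 11, with antiderivative sin(u).
Back in x: F(x) = sin(x**2 + 2).
Then F(3) - F(0) = (sin(11)) - (sin(2)) = sin(11) - sin(2).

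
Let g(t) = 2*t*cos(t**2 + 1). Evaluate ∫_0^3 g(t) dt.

Let u = t**2 + 1, so du = 2*t dt. When t = 0, u = 1; when t = 3, u = 10.
The integral becomes ∫ cos(u) du from 1 to 10, with antiderivative sin(u).
Back in t: F(t) = sin(t**2 + 1).
Then F(3) - F(0) = (sin(10)) - (sin(1)) = -sin(1) + sin(10).

-sin(1) + sin(10)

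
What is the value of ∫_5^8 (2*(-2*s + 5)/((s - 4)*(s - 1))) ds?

Factor the denominator: s**2 - 5*s + 4 = (s - 1)(s - 4).
Partial fractions: 2*(-2*s + 5)/((s - 4)*(s - 1)) = -2/(s - 1) - 2/(s - 4).
An antiderivative is F(s) = -2*log(s - 4) - 2*log(s - 1).
Then F(8) - F(5) = (-2*log(7) - 4*log(2)) - (-log(16)) = -log(49).

-log(49)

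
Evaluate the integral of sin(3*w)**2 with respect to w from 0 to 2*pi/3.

pi/3

Use the identity sin^2(3*w) = (1 - cos(6*w))/2.
An antiderivative is F(w) = w/2 - sin(6*w)/12.
Then F(2*pi/3) - F(0) = (pi/3) - (0) = pi/3.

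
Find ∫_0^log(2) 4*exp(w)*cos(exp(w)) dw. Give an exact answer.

Let u = exp(w), so du = exp(w) dw. When w = 0, u = 1; when w = log(2), u = 2.
The integral becomes 4·∫ cos(u) du from 1 to 2, with antiderivative 4*sin(u).
Back in w: F(w) = 4*sin(exp(w)).
Then F(log(2)) - F(0) = (4*sin(2)) - (4*sin(1)) = -4*sin(1) + 4*sin(2).

-4*sin(1) + 4*sin(2)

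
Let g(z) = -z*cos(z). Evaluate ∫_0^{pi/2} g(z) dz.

Integrate by parts once (u = z, dv = -cos(z) dz).
An antiderivative is F(z) = -z*sin(z) - cos(z).
Then F(pi/2) - F(0) = (-pi/2) - (-1) = 1 - pi/2.

1 - pi/2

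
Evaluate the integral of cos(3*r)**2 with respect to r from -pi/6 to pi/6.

pi/6

Use the identity cos^2(3*r) = (1 + cos(6*r))/2.
An antiderivative is F(r) = r/2 + sin(6*r)/12.
Then F(pi/6) - F(-pi/6) = (pi/12) - (-pi/12) = pi/6.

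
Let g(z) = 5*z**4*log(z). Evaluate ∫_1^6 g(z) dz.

-1555 + 7776*log(2) + 7776*log(3)

Integrate by parts once (u = ln z, dv = 5*z**4 dz).
An antiderivative is F(z) = z**5*(5*log(z) - 1)/5.
Then F(6) - F(1) = (-7776/5 + 7776*log(2) + 7776*log(3)) - (-1/5) = -1555 + 7776*log(2) + 7776*log(3).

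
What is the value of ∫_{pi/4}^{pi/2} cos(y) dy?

An antiderivative is F(y) = sin(y).
Then F(pi/2) - F(pi/4) = (1) - (sqrt(2)/2) = 1 - sqrt(2)/2.

1 - sqrt(2)/2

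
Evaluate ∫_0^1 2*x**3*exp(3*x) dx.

Integrate by parts 3 times (u = x^3, dv = 2*exp(3*x) dx).
An antiderivative is F(x) = (18*x**3 - 18*x**2 + 12*x - 4)*exp(3*x)/27.
Then F(1) - F(0) = (8*exp(3)/27) - (-4/27) = 4/27 + 8*exp(3)/27.

4/27 + 8*exp(3)/27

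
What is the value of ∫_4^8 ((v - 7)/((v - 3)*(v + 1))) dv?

Factor the denominator: v**2 - 2*v - 3 = (v + 1)(v - 3).
Partial fractions: (v - 7)/((v - 3)*(v + 1)) = 2/(v + 1) - 1/(v - 3).
An antiderivative is F(v) = -log(v - 3) + 2*log(v + 1).
Then F(8) - F(4) = (log(81/5)) - (log(25)) = -3*log(5) + 4*log(3).

-3*log(5) + 4*log(3)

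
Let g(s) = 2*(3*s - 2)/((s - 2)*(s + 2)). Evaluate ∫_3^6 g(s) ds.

-4*log(5) + 16*log(2)

Factor the denominator: s**2 - 4 = (s + 2)(s - 2).
Partial fractions: 2*(3*s - 2)/((s - 2)*(s + 2)) = 4/(s + 2) + 2/(s - 2).
An antiderivative is F(s) = 2*log(s - 2) + 4*log(s + 2).
Then F(6) - F(3) = (16*log(2)) - (4*log(5)) = -4*log(5) + 16*log(2).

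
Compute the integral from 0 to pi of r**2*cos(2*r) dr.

Integrate by parts twice (u = r^2, dv = cos(2*r) dr).
An antiderivative is F(r) = r**2*sin(2*r)/2 + r*cos(2*r)/2 - sin(2*r)/4.
Then F(pi) - F(0) = (pi/2) - (0) = pi/2.

pi/2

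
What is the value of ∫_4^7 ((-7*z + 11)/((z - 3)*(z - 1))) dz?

-12*log(2)

Factor the denominator: z**2 - 4*z + 3 = (z - 1)(z - 3).
Partial fractions: (-7*z + 11)/((z - 3)*(z - 1)) = -2/(z - 1) - 5/(z - 3).
An antiderivative is F(z) = -5*log(z - 3) - 2*log(z - 1).
Then F(7) - F(4) = (-12*log(2) - 2*log(3)) - (-log(9)) = -12*log(2).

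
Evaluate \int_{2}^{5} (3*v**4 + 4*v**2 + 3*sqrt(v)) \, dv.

-4*sqrt(2) + 10*sqrt(5) + 10059/5

By the power rule, an antiderivative is F(v) = 3*v**5/5 + 2*v**(3/2) + 4*v**3/3.
Then F(5) - F(2) = (10*sqrt(5) + 6125/3) - (4*sqrt(2) + 448/15) = -4*sqrt(2) + 10*sqrt(5) + 10059/5.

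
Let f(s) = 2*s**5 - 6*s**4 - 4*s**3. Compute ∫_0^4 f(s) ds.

By the power rule, an antiderivative is F(s) = s**6/3 - 6*s**5/5 - s**4.
Then F(4) - F(0) = (-1792/15) - (0) = -1792/15.

-1792/15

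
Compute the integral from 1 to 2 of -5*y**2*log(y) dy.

Integrate by parts once (u = ln y, dv = -5*y**2 dy).
An antiderivative is F(y) = -5*y**3*(3*log(y) - 1)/9.
Then F(2) - F(1) = (40/9 - 40*log(2)/3) - (5/9) = 35/9 - 40*log(2)/3.

35/9 - 40*log(2)/3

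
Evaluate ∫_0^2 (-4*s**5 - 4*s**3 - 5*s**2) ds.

By the power rule, an antiderivative is F(s) = -2*s**6/3 - s**4 - 5*s**3/3.
Then F(2) - F(0) = (-72) - (0) = -72.

-72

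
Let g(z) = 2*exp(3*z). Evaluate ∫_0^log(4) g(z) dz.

Let u = exp(z), so du = exp(z) dz. When z = 0, u = 1; when z = log(4), u = 4.
The integral becomes 2·∫ u**2 du from 1 to 4, with antiderivative 2*u**3/3.
Back in z: F(z) = 2*exp(3*z)/3.
Then F(log(4)) - F(0) = (128/3) - (2/3) = 42.

42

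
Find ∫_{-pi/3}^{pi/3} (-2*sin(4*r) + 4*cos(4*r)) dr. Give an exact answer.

-sqrt(3)

An antiderivative is F(r) = sin(4*r) + cos(4*r)/2.
Then F(pi/3) - F(-pi/3) = (-sqrt(3)/2 - 1/4) - (-1/4 + sqrt(3)/2) = -sqrt(3).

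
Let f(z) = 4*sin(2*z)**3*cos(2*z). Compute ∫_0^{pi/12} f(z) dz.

1/32

Let u = sin(2*z), so du = 2*cos(2*z) dz. When z = 0, u = 0; when z = pi/12, u = 1/2.
The integral becomes 2·∫ u**3 du from 0 to 1/2, with antiderivative u**4/2.
Back in z: F(z) = sin(2*z)**4/2.
Then F(pi/12) - F(0) = (1/32) - (0) = 1/32.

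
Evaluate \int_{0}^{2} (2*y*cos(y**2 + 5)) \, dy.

Let u = y**2 + 5, so du = 2*y dy. When y = 0, u = 5; when y = 2, u = 9.
The integral becomes ∫ cos(u) du from 5 to 9, with antiderivative sin(u).
Back in y: F(y) = sin(y**2 + 5).
Then F(2) - F(0) = (sin(9)) - (sin(5)) = sin(9) - sin(5).

sin(9) - sin(5)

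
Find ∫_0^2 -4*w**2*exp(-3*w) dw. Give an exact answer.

Integrate by parts twice (u = w^2, dv = -4*exp(-3*w) dw).
An antiderivative is F(w) = (36*w**2 + 24*w + 8)*exp(-3*w)/27.
Then F(2) - F(0) = (200*exp(-6)/27) - (8/27) = -8/27 + 200*exp(-6)/27.

-8/27 + 200*exp(-6)/27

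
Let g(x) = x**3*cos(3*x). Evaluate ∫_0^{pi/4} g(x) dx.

Integrate by parts 3 times (u = x^3, dv = cos(3*x) dx).
An antiderivative is F(x) = x**3*sin(3*x)/3 + x**2*cos(3*x)/3 - 2*x*sin(3*x)/9 - 2*cos(3*x)/27.
Then F(pi/4) - F(0) = (sqrt(2)*(-36*pi**2 - 96*pi + 128 + 9*pi**3)/3456) - (-2/27) = -sqrt(2)*pi**2/96 - sqrt(2)*pi/36 + sqrt(2)/27 + 2/27 + sqrt(2)*pi**3/384.

-sqrt(2)*pi**2/96 - sqrt(2)*pi/36 + sqrt(2)/27 + 2/27 + sqrt(2)*pi**3/384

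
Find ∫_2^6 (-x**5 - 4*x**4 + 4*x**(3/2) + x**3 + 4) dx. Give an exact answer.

By the power rule, an antiderivative is F(x) = -x**6/6 + 8*x**(5/2)/5 - 4*x**5/5 + x**4/4 + 4*x.
Then F(6) - F(2) = (-68244/5 + 288*sqrt(6)/5) - (-364/15 + 32*sqrt(2)/5) = -204368/15 - 32*sqrt(2)/5 + 288*sqrt(6)/5.

-204368/15 - 32*sqrt(2)/5 + 288*sqrt(6)/5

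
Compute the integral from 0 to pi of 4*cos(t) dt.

0

An antiderivative is F(t) = 4*sin(t).
Then F(pi) - F(0) = (0) - (0) = 0.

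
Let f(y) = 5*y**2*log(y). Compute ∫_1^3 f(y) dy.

Integrate by parts once (u = ln y, dv = 5*y**2 dy).
An antiderivative is F(y) = 5*y**3*(3*log(y) - 1)/9.
Then F(3) - F(1) = (-15 + 45*log(3)) - (-5/9) = -130/9 + 45*log(3).

-130/9 + 45*log(3)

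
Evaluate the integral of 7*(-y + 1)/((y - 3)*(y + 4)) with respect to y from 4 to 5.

Factor the denominator: y**2 + y - 12 = (y + 4)(y - 3).
Partial fractions: 7*(-y + 1)/((y - 3)*(y + 4)) = -5/(y + 4) - 2/(y - 3).
An antiderivative is F(y) = -2*log(y - 3) - 5*log(y + 4).
Then F(5) - F(4) = (-10*log(3) - 2*log(2)) - (-15*log(2)) = -10*log(3) + 13*log(2).

-10*log(3) + 13*log(2)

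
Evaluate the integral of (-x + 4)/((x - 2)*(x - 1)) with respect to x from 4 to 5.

-8*log(2) + 5*log(3)

Factor the denominator: x**2 - 3*x + 2 = (x - 1)(x - 2).
Partial fractions: (-x + 4)/((x - 2)*(x - 1)) = -3/(x - 1) + 2/(x - 2).
An antiderivative is F(x) = 2*log(x - 2) - 3*log(x - 1).
Then F(5) - F(4) = (log(9/64)) - (log(4/27)) = -8*log(2) + 5*log(3).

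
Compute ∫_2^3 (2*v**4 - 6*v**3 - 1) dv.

By the power rule, an antiderivative is F(v) = 2*v**5/5 - 3*v**4/2 - v.
Then F(3) - F(2) = (-273/10) - (-66/5) = -141/10.

-141/10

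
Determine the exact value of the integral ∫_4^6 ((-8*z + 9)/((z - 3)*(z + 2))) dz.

Factor the denominator: z**2 - z - 6 = (z + 2)(z - 3).
Partial fractions: (-8*z + 9)/((z - 3)*(z + 2)) = -5/(z + 2) - 3/(z - 3).
An antiderivative is F(z) = -3*log(z - 3) - 5*log(z + 2).
Then F(6) - F(4) = (-15*log(2) - 3*log(3)) - (-5*log(3) - 5*log(2)) = -10*log(2) + 2*log(3).

-10*log(2) + 2*log(3)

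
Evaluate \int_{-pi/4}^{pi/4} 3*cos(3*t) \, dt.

sqrt(2)

An antiderivative is F(t) = sin(3*t).
Then F(pi/4) - F(-pi/4) = (sqrt(2)/2) - (-sqrt(2)/2) = sqrt(2).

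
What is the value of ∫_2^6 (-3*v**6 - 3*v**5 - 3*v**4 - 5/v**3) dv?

By the power rule, an antiderivative is F(v) = -3*v**7/7 - v**6/2 - 3*v**5/5 + 5/(2*v**2).
Then F(6) - F(2) = (-372874577/2520) - (-29521/280) = -46576111/315.

-46576111/315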